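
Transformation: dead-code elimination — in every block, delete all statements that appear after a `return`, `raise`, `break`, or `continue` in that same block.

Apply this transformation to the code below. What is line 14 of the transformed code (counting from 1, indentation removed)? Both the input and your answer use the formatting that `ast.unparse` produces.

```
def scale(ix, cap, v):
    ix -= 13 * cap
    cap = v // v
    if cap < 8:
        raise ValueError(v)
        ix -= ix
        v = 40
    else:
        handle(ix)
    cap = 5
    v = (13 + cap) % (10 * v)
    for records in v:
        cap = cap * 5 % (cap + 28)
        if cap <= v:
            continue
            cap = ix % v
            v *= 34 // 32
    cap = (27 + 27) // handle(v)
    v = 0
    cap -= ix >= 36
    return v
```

Transformed code:
def scale(ix, cap, v):
    ix -= 13 * cap
    cap = v // v
    if cap < 8:
        raise ValueError(v)
    else:
        handle(ix)
    cap = 5
    v = (13 + cap) % (10 * v)
    for records in v:
        cap = cap * 5 % (cap + 28)
        if cap <= v:
            continue
    cap = (27 + 27) // handle(v)
    v = 0
    cap -= ix >= 36
    return v

cap = (27 + 27) // handle(v)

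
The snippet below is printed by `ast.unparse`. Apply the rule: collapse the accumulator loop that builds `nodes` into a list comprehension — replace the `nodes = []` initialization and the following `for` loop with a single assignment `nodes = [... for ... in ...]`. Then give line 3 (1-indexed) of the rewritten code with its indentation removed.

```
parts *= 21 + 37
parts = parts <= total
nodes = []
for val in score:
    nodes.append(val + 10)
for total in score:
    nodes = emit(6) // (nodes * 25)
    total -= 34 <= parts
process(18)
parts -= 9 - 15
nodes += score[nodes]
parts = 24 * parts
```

Transformed code:
parts *= 21 + 37
parts = parts <= total
nodes = [val + 10 for val in score]
for total in score:
    nodes = emit(6) // (nodes * 25)
    total -= 34 <= parts
process(18)
parts -= 9 - 15
nodes += score[nodes]
parts = 24 * parts

nodes = [val + 10 for val in score]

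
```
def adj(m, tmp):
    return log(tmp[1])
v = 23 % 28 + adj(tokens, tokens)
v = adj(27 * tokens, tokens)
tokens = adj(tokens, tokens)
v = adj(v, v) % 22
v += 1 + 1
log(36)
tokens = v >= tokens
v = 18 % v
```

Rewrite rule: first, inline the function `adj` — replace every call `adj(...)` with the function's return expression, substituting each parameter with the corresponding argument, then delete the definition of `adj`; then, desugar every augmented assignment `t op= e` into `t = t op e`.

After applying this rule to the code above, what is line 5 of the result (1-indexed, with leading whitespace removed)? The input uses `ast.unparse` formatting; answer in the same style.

v = v + (1 + 1)

Transformed code:
v = 23 % 28 + log(tokens[1])
v = log(tokens[1])
tokens = log(tokens[1])
v = log(v[1]) % 22
v = v + (1 + 1)
log(36)
tokens = v >= tokens
v = 18 % v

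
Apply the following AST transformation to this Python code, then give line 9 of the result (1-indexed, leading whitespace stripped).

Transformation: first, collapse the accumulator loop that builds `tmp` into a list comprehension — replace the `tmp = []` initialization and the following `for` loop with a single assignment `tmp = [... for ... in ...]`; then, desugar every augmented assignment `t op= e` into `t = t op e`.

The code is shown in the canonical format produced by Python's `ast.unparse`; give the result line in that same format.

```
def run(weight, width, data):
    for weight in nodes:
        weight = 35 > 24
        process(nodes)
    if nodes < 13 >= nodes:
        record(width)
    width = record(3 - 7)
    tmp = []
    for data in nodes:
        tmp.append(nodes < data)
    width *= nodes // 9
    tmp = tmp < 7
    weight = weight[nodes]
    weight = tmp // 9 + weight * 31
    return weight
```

Transformed code:
def run(weight, width, data):
    for weight in nodes:
        weight = 35 > 24
        process(nodes)
    if nodes < 13 >= nodes:
        record(width)
    width = record(3 - 7)
    tmp = [nodes < data for data in nodes]
    width = width * (nodes // 9)
    tmp = tmp < 7
    weight = weight[nodes]
    weight = tmp // 9 + weight * 31
    return weight

width = width * (nodes // 9)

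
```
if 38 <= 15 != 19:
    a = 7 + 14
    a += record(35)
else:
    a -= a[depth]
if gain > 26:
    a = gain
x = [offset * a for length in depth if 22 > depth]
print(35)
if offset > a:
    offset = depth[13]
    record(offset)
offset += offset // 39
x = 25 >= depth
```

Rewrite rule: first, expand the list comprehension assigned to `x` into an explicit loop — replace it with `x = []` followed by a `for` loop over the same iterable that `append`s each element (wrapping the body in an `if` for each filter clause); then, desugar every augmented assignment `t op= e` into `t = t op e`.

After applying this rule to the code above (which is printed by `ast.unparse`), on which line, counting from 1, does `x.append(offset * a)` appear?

Transformed code:
if 38 <= 15 != 19:
    a = 7 + 14
    a = a + record(35)
else:
    a = a - a[depth]
if gain > 26:
    a = gain
x = []
for length in depth:
    if 22 > depth:
        x.append(offset * a)
print(35)
if offset > a:
    offset = depth[13]
    record(offset)
offset = offset + offset // 39
x = 25 >= depth

11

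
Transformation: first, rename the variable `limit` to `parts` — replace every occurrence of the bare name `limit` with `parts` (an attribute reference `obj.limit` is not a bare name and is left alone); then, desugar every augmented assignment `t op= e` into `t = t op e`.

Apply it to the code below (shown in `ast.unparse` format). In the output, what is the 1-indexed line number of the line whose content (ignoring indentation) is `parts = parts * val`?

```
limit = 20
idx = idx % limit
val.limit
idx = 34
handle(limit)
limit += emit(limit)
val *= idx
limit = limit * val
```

Transformed code:
parts = 20
idx = idx % parts
val.limit
idx = 34
handle(parts)
parts = parts + emit(parts)
val = val * idx
parts = parts * val

8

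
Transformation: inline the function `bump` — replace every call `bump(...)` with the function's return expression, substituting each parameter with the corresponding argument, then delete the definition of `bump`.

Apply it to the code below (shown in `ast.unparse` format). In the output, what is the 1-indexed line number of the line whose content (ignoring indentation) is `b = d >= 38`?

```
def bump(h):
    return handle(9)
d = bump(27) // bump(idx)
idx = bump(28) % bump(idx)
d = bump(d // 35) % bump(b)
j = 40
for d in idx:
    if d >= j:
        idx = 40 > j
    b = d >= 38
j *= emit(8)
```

Transformed code:
d = handle(9) // handle(9)
idx = handle(9) % handle(9)
d = handle(9) % handle(9)
j = 40
for d in idx:
    if d >= j:
        idx = 40 > j
    b = d >= 38
j *= emit(8)

8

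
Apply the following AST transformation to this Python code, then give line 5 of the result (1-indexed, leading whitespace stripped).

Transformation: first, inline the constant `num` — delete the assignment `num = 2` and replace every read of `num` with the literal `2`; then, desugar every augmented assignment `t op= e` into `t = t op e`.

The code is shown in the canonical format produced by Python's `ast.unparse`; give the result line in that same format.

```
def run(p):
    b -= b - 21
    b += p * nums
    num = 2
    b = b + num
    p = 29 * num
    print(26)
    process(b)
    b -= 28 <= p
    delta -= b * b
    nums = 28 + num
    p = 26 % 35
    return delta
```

p = 29 * 2

Transformed code:
def run(p):
    b = b - (b - 21)
    b = b + p * nums
    b = b + 2
    p = 29 * 2
    print(26)
    process(b)
    b = b - (28 <= p)
    delta = delta - b * b
    nums = 28 + 2
    p = 26 % 35
    return delta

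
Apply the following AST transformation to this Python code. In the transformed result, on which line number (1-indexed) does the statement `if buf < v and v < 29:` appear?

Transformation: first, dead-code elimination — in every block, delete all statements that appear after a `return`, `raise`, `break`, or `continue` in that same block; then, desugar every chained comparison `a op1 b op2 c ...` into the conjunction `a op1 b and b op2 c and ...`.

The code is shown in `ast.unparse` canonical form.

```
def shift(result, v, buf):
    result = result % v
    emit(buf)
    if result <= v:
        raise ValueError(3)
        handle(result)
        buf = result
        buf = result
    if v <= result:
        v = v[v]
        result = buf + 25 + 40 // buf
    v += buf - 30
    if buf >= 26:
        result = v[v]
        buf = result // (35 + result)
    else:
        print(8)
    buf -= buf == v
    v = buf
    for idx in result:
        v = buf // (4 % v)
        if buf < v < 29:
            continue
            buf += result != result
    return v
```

19

Transformed code:
def shift(result, v, buf):
    result = result % v
    emit(buf)
    if result <= v:
        raise ValueError(3)
    if v <= result:
        v = v[v]
        result = buf + 25 + 40 // buf
    v += buf - 30
    if buf >= 26:
        result = v[v]
        buf = result // (35 + result)
    else:
        print(8)
    buf -= buf == v
    v = buf
    for idx in result:
        v = buf // (4 % v)
        if buf < v and v < 29:
            continue
    return v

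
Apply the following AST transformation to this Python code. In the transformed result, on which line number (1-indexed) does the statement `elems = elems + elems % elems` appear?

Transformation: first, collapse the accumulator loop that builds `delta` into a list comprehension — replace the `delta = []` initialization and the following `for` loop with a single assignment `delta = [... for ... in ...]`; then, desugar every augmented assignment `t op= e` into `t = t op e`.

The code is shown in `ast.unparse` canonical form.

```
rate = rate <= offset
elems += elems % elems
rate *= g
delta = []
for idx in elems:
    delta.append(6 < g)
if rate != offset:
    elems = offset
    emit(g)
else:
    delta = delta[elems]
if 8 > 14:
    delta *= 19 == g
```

2

Transformed code:
rate = rate <= offset
elems = elems + elems % elems
rate = rate * g
delta = [6 < g for idx in elems]
if rate != offset:
    elems = offset
    emit(g)
else:
    delta = delta[elems]
if 8 > 14:
    delta = delta * (19 == g)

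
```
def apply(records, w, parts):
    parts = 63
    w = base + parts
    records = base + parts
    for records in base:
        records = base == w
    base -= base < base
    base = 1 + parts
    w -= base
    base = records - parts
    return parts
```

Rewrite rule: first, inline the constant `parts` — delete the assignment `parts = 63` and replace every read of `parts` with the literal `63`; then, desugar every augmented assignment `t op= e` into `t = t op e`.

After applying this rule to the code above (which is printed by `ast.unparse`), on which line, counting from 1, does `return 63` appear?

10

Transformed code:
def apply(records, w, parts):
    w = base + 63
    records = base + 63
    for records in base:
        records = base == w
    base = base - (base < base)
    base = 1 + 63
    w = w - base
    base = records - 63
    return 63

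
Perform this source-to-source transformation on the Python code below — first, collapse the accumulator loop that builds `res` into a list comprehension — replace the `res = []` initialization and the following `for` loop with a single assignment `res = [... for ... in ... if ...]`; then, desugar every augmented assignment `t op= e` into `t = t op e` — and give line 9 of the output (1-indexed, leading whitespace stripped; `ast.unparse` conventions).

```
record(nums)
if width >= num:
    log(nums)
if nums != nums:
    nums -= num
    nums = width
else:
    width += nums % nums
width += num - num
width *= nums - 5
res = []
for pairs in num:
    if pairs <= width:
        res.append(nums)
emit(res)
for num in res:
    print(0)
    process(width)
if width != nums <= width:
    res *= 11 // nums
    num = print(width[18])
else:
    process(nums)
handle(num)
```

width = width + (num - num)

Transformed code:
record(nums)
if width >= num:
    log(nums)
if nums != nums:
    nums = nums - num
    nums = width
else:
    width = width + nums % nums
width = width + (num - num)
width = width * (nums - 5)
res = [nums for pairs in num if pairs <= width]
emit(res)
for num in res:
    print(0)
    process(width)
if width != nums <= width:
    res = res * (11 // nums)
    num = print(width[18])
else:
    process(nums)
handle(num)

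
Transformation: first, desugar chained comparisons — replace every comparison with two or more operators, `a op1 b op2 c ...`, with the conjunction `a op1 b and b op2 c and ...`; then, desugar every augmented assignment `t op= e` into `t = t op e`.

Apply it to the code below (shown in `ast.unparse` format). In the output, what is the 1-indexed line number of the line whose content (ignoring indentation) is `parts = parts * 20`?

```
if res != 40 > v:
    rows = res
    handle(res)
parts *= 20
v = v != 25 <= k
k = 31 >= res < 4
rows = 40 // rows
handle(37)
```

4

Transformed code:
if res != 40 and 40 > v:
    rows = res
    handle(res)
parts = parts * 20
v = v != 25 and 25 <= k
k = 31 >= res and res < 4
rows = 40 // rows
handle(37)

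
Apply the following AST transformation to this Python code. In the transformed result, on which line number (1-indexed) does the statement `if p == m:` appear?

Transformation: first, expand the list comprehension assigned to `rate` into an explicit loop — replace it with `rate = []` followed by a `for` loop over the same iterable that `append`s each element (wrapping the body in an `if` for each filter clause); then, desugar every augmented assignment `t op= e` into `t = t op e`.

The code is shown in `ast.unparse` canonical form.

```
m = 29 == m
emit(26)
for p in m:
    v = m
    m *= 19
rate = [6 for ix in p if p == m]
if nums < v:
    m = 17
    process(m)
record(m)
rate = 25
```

8

Transformed code:
m = 29 == m
emit(26)
for p in m:
    v = m
    m = m * 19
rate = []
for ix in p:
    if p == m:
        rate.append(6)
if nums < v:
    m = 17
    process(m)
record(m)
rate = 25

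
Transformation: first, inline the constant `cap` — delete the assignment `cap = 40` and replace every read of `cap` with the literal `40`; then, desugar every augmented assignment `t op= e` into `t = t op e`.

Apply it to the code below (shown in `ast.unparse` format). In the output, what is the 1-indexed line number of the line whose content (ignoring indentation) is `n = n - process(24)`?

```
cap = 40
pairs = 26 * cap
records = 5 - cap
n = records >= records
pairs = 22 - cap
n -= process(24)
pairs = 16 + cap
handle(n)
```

Transformed code:
pairs = 26 * 40
records = 5 - 40
n = records >= records
pairs = 22 - 40
n = n - process(24)
pairs = 16 + 40
handle(n)

5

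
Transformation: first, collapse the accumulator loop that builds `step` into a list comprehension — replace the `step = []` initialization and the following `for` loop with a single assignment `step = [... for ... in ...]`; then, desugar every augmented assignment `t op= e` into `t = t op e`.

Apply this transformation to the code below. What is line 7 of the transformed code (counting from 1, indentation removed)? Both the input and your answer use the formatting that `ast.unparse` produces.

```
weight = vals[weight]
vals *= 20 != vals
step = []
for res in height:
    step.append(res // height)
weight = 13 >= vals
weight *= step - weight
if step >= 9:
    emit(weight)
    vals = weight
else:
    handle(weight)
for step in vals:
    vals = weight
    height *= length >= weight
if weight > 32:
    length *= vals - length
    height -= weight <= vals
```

emit(weight)

Transformed code:
weight = vals[weight]
vals = vals * (20 != vals)
step = [res // height for res in height]
weight = 13 >= vals
weight = weight * (step - weight)
if step >= 9:
    emit(weight)
    vals = weight
else:
    handle(weight)
for step in vals:
    vals = weight
    height = height * (length >= weight)
if weight > 32:
    length = length * (vals - length)
    height = height - (weight <= vals)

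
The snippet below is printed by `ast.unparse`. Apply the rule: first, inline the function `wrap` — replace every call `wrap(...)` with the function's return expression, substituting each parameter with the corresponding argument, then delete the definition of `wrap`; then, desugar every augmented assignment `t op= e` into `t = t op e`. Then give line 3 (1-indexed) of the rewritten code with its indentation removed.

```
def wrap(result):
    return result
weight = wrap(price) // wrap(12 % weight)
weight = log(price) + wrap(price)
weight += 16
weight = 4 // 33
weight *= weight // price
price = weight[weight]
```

Transformed code:
weight = price // (12 % weight)
weight = log(price) + price
weight = weight + 16
weight = 4 // 33
weight = weight * (weight // price)
price = weight[weight]

weight = weight + 16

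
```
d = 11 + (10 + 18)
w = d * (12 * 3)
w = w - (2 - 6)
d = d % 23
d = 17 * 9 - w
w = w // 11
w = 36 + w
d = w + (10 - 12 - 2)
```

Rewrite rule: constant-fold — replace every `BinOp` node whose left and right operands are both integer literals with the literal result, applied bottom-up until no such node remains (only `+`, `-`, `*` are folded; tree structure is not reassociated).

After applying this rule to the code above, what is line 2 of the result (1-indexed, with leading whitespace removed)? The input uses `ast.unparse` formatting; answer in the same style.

w = d * 36

Transformed code:
d = 39
w = d * 36
w = w - -4
d = d % 23
d = 153 - w
w = w // 11
w = 36 + w
d = w + -4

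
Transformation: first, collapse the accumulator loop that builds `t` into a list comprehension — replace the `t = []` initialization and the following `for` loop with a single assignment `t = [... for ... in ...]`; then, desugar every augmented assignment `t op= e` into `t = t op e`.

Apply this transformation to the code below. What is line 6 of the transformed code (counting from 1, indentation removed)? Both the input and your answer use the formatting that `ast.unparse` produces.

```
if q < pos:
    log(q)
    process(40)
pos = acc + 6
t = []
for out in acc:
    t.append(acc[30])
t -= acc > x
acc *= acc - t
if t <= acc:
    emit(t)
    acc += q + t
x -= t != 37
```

t = t - (acc > x)

Transformed code:
if q < pos:
    log(q)
    process(40)
pos = acc + 6
t = [acc[30] for out in acc]
t = t - (acc > x)
acc = acc * (acc - t)
if t <= acc:
    emit(t)
    acc = acc + (q + t)
x = x - (t != 37)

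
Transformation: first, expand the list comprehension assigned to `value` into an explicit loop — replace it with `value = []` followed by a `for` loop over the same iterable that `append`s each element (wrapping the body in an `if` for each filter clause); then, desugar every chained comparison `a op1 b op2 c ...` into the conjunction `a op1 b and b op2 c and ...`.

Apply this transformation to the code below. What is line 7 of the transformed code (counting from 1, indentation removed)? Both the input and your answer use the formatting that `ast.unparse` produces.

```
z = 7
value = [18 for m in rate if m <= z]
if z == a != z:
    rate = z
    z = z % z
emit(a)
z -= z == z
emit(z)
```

Transformed code:
z = 7
value = []
for m in rate:
    if m <= z:
        value.append(18)
if z == a and a != z:
    rate = z
    z = z % z
emit(a)
z -= z == z
emit(z)

rate = z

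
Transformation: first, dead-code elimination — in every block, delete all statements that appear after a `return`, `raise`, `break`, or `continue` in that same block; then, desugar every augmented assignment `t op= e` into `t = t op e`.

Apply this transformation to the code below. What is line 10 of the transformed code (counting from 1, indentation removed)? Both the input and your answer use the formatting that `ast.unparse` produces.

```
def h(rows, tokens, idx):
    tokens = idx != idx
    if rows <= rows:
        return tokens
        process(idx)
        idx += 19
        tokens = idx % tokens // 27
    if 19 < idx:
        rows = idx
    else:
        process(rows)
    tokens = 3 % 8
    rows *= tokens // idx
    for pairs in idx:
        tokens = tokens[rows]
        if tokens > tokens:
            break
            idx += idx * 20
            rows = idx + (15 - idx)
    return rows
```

Transformed code:
def h(rows, tokens, idx):
    tokens = idx != idx
    if rows <= rows:
        return tokens
    if 19 < idx:
        rows = idx
    else:
        process(rows)
    tokens = 3 % 8
    rows = rows * (tokens // idx)
    for pairs in idx:
        tokens = tokens[rows]
        if tokens > tokens:
            break
    return rows

rows = rows * (tokens // idx)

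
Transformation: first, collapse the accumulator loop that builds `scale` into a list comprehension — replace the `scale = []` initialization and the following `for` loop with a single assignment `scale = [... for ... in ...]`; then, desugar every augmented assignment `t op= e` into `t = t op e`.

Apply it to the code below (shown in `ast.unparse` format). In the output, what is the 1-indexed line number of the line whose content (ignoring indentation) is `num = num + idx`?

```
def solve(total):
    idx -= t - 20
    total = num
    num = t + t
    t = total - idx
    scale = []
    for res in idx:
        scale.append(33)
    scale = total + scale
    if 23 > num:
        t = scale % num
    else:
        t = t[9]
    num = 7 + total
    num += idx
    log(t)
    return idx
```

Transformed code:
def solve(total):
    idx = idx - (t - 20)
    total = num
    num = t + t
    t = total - idx
    scale = [33 for res in idx]
    scale = total + scale
    if 23 > num:
        t = scale % num
    else:
        t = t[9]
    num = 7 + total
    num = num + idx
    log(t)
    return idx

13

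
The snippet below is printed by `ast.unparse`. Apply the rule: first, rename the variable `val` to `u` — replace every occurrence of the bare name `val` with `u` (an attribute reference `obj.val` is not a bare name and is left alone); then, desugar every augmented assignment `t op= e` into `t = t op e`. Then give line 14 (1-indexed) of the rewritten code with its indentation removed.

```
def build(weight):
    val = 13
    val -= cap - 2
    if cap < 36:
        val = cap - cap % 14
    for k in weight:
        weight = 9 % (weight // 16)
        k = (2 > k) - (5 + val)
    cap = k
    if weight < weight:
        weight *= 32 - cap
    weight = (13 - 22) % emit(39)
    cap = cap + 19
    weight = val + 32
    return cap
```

weight = u + 32

Transformed code:
def build(weight):
    u = 13
    u = u - (cap - 2)
    if cap < 36:
        u = cap - cap % 14
    for k in weight:
        weight = 9 % (weight // 16)
        k = (2 > k) - (5 + u)
    cap = k
    if weight < weight:
        weight = weight * (32 - cap)
    weight = (13 - 22) % emit(39)
    cap = cap + 19
    weight = u + 32
    return cap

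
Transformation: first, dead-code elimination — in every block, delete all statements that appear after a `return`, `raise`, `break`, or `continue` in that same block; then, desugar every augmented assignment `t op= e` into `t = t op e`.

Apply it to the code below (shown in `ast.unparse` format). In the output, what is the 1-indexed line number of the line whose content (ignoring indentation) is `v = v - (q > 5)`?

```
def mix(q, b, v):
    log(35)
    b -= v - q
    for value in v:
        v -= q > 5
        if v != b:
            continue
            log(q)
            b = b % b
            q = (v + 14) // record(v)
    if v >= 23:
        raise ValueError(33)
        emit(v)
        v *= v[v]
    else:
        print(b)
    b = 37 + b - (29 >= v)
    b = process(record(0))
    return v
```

5

Transformed code:
def mix(q, b, v):
    log(35)
    b = b - (v - q)
    for value in v:
        v = v - (q > 5)
        if v != b:
            continue
    if v >= 23:
        raise ValueError(33)
    else:
        print(b)
    b = 37 + b - (29 >= v)
    b = process(record(0))
    return v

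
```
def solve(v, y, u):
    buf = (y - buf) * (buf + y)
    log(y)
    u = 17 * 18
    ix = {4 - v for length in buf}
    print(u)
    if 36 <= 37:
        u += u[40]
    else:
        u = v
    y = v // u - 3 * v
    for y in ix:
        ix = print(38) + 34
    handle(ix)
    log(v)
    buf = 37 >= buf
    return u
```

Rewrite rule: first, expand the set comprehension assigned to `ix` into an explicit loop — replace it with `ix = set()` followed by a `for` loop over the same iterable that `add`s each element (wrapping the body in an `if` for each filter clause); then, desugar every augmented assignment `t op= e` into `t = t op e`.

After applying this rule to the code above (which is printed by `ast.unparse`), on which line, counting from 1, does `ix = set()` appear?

Transformed code:
def solve(v, y, u):
    buf = (y - buf) * (buf + y)
    log(y)
    u = 17 * 18
    ix = set()
    for length in buf:
        ix.add(4 - v)
    print(u)
    if 36 <= 37:
        u = u + u[40]
    else:
        u = v
    y = v // u - 3 * v
    for y in ix:
        ix = print(38) + 34
    handle(ix)
    log(v)
    buf = 37 >= buf
    return u

5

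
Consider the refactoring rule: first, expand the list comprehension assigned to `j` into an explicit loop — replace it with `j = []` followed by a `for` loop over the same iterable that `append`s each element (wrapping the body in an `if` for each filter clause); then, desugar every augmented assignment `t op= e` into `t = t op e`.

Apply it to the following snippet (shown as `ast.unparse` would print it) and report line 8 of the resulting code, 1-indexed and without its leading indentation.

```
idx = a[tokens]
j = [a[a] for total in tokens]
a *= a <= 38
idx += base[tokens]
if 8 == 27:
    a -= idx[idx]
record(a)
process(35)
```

Transformed code:
idx = a[tokens]
j = []
for total in tokens:
    j.append(a[a])
a = a * (a <= 38)
idx = idx + base[tokens]
if 8 == 27:
    a = a - idx[idx]
record(a)
process(35)

a = a - idx[idx]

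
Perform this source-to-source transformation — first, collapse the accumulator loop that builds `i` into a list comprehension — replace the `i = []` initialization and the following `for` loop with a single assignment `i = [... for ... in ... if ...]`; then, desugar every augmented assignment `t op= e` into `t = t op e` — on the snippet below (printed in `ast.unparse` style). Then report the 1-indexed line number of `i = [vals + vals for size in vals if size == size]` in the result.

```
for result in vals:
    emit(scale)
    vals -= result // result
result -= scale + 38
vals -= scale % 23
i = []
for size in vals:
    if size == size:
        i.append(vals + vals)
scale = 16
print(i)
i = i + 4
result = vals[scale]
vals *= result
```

Transformed code:
for result in vals:
    emit(scale)
    vals = vals - result // result
result = result - (scale + 38)
vals = vals - scale % 23
i = [vals + vals for size in vals if size == size]
scale = 16
print(i)
i = i + 4
result = vals[scale]
vals = vals * result

6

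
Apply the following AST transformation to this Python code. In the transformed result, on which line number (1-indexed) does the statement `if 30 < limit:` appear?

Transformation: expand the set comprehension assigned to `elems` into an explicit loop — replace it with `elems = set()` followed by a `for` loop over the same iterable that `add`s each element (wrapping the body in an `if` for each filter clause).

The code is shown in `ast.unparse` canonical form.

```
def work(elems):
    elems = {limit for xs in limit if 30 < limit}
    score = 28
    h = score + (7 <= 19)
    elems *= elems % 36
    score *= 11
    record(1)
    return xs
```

4

Transformed code:
def work(elems):
    elems = set()
    for xs in limit:
        if 30 < limit:
            elems.add(limit)
    score = 28
    h = score + (7 <= 19)
    elems *= elems % 36
    score *= 11
    record(1)
    return xs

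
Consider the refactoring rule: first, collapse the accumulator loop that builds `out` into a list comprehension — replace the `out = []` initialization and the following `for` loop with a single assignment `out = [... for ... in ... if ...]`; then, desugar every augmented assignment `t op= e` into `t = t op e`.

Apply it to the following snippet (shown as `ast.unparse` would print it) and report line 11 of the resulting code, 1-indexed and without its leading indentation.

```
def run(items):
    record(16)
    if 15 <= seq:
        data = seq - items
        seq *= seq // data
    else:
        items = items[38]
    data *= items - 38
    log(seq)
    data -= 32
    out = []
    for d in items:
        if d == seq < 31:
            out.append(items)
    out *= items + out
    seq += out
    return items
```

Transformed code:
def run(items):
    record(16)
    if 15 <= seq:
        data = seq - items
        seq = seq * (seq // data)
    else:
        items = items[38]
    data = data * (items - 38)
    log(seq)
    data = data - 32
    out = [items for d in items if d == seq < 31]
    out = out * (items + out)
    seq = seq + out
    return items

out = [items for d in items if d == seq < 31]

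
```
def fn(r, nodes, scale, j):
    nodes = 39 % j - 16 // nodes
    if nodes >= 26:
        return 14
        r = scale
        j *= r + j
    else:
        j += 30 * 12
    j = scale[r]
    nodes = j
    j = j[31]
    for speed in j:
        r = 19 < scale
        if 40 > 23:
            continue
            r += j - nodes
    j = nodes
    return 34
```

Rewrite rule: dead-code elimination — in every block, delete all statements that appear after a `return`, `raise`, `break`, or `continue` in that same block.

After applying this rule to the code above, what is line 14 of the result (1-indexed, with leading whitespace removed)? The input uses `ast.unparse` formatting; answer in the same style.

j = nodes

Transformed code:
def fn(r, nodes, scale, j):
    nodes = 39 % j - 16 // nodes
    if nodes >= 26:
        return 14
    else:
        j += 30 * 12
    j = scale[r]
    nodes = j
    j = j[31]
    for speed in j:
        r = 19 < scale
        if 40 > 23:
            continue
    j = nodes
    return 34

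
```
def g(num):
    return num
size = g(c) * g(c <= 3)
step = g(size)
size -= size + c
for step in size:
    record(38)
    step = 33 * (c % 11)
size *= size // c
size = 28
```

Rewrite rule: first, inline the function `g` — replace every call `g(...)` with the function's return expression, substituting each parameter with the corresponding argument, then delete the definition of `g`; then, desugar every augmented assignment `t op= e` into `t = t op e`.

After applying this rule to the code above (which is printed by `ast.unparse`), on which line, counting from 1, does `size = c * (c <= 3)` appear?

1

Transformed code:
size = c * (c <= 3)
step = size
size = size - (size + c)
for step in size:
    record(38)
    step = 33 * (c % 11)
size = size * (size // c)
size = 28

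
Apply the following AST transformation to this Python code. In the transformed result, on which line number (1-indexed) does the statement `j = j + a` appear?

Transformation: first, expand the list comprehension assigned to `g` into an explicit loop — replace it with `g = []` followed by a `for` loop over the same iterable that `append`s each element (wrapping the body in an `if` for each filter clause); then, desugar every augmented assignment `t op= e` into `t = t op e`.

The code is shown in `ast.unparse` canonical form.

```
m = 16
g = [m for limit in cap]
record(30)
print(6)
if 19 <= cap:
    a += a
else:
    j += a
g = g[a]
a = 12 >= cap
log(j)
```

Transformed code:
m = 16
g = []
for limit in cap:
    g.append(m)
record(30)
print(6)
if 19 <= cap:
    a = a + a
else:
    j = j + a
g = g[a]
a = 12 >= cap
log(j)

10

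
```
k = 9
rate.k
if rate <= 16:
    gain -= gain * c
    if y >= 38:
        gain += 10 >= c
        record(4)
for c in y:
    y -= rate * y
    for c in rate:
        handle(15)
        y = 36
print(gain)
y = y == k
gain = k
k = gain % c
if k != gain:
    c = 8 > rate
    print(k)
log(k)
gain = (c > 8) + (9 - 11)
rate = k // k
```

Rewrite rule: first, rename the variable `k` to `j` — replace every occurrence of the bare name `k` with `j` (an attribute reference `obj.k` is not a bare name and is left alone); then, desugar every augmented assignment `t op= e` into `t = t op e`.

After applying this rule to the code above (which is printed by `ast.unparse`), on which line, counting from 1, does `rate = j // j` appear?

22

Transformed code:
j = 9
rate.k
if rate <= 16:
    gain = gain - gain * c
    if y >= 38:
        gain = gain + (10 >= c)
        record(4)
for c in y:
    y = y - rate * y
    for c in rate:
        handle(15)
        y = 36
print(gain)
y = y == j
gain = j
j = gain % c
if j != gain:
    c = 8 > rate
    print(j)
log(j)
gain = (c > 8) + (9 - 11)
rate = j // j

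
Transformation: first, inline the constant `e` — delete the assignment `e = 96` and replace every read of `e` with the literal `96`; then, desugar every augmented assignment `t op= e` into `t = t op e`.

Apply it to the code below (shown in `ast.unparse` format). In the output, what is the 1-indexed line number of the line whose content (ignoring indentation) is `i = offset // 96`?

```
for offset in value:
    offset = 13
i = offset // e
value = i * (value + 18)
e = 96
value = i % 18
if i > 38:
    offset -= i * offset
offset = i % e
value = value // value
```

3

Transformed code:
for offset in value:
    offset = 13
i = offset // 96
value = i * (value + 18)
value = i % 18
if i > 38:
    offset = offset - i * offset
offset = i % 96
value = value // value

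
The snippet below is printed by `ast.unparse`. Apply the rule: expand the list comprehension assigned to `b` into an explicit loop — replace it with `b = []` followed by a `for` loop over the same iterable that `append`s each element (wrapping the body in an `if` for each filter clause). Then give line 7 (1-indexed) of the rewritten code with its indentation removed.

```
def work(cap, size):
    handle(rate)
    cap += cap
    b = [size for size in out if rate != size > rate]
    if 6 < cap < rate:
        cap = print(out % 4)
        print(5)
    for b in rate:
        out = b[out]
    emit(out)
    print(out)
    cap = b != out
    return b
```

Transformed code:
def work(cap, size):
    handle(rate)
    cap += cap
    b = []
    for size in out:
        if rate != size > rate:
            b.append(size)
    if 6 < cap < rate:
        cap = print(out % 4)
        print(5)
    for b in rate:
        out = b[out]
    emit(out)
    print(out)
    cap = b != out
    return b

b.append(size)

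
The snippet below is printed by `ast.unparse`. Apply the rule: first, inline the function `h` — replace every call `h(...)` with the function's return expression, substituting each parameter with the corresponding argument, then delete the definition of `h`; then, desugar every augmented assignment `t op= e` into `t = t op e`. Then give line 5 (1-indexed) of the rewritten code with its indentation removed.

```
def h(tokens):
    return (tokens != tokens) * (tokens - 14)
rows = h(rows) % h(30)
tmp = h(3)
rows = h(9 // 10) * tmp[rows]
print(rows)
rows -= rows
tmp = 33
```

Transformed code:
rows = (rows != rows) * (rows - 14) % ((30 != 30) * (30 - 14))
tmp = (3 != 3) * (3 - 14)
rows = (9 // 10 != 9 // 10) * (9 // 10 - 14) * tmp[rows]
print(rows)
rows = rows - rows
tmp = 33

rows = rows - rows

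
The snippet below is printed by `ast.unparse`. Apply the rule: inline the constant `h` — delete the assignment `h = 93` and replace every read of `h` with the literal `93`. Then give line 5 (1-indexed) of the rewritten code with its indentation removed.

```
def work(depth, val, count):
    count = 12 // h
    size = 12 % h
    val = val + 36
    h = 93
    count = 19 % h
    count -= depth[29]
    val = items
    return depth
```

count = 19 % 93

Transformed code:
def work(depth, val, count):
    count = 12 // 93
    size = 12 % 93
    val = val + 36
    count = 19 % 93
    count -= depth[29]
    val = items
    return depth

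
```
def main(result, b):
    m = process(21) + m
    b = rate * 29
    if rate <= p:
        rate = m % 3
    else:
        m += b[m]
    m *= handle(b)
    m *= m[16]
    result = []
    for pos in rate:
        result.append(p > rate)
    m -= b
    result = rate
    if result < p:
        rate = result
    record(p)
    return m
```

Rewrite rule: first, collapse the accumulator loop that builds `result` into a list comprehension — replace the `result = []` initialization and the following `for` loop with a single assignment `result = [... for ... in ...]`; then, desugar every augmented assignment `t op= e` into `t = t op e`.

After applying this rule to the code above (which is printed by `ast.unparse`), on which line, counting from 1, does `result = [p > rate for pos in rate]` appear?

10

Transformed code:
def main(result, b):
    m = process(21) + m
    b = rate * 29
    if rate <= p:
        rate = m % 3
    else:
        m = m + b[m]
    m = m * handle(b)
    m = m * m[16]
    result = [p > rate for pos in rate]
    m = m - b
    result = rate
    if result < p:
        rate = result
    record(p)
    return m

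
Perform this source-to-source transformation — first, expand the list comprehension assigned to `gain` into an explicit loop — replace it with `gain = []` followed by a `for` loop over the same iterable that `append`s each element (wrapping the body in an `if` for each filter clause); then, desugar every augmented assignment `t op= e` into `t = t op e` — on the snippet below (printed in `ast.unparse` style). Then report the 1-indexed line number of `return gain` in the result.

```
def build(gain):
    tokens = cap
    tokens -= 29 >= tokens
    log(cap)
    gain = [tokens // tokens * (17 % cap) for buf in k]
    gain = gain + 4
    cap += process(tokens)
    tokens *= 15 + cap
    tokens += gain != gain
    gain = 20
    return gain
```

13

Transformed code:
def build(gain):
    tokens = cap
    tokens = tokens - (29 >= tokens)
    log(cap)
    gain = []
    for buf in k:
        gain.append(tokens // tokens * (17 % cap))
    gain = gain + 4
    cap = cap + process(tokens)
    tokens = tokens * (15 + cap)
    tokens = tokens + (gain != gain)
    gain = 20
    return gain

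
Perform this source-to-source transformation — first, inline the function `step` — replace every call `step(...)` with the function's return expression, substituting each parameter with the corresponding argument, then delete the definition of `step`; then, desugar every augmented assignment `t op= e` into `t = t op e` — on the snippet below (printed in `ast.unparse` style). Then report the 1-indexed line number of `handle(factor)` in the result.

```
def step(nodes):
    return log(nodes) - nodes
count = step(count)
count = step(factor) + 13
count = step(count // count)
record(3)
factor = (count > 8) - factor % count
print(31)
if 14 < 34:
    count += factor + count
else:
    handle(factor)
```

10

Transformed code:
count = log(count) - count
count = log(factor) - factor + 13
count = log(count // count) - count // count
record(3)
factor = (count > 8) - factor % count
print(31)
if 14 < 34:
    count = count + (factor + count)
else:
    handle(factor)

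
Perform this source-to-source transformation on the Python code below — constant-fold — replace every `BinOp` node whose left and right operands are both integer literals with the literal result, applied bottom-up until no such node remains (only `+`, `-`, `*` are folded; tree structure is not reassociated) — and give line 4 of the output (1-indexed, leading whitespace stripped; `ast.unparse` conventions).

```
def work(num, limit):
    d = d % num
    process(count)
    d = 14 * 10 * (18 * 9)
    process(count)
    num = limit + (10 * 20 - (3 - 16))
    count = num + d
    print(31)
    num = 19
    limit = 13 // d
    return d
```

d = 22680

Transformed code:
def work(num, limit):
    d = d % num
    process(count)
    d = 22680
    process(count)
    num = limit + 213
    count = num + d
    print(31)
    num = 19
    limit = 13 // d
    return d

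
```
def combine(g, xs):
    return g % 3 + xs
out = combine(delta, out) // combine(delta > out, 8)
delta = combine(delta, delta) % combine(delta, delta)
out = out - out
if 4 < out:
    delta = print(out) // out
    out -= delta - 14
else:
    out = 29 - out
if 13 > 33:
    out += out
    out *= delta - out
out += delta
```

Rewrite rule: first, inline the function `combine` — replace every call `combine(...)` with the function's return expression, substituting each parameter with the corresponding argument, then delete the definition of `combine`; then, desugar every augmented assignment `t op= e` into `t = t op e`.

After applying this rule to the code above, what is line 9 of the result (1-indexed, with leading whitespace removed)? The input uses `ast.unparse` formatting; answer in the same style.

Transformed code:
out = (delta % 3 + out) // ((delta > out) % 3 + 8)
delta = (delta % 3 + delta) % (delta % 3 + delta)
out = out - out
if 4 < out:
    delta = print(out) // out
    out = out - (delta - 14)
else:
    out = 29 - out
if 13 > 33:
    out = out + out
    out = out * (delta - out)
out = out + delta

if 13 > 33: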